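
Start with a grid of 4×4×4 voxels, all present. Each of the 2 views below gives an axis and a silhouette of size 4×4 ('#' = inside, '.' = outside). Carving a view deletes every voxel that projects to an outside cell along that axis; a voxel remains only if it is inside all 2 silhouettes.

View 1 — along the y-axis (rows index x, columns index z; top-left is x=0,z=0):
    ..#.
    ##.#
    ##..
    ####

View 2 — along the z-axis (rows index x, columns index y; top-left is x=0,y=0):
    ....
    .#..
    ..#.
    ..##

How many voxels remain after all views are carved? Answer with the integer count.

remaining voxels: 13

start: 4×4×4 = 64 voxels
after view 1 [y-axis, 10 of 16 cells solid] → remaining = 40
after view 2 [z-axis, 4 of 16 cells solid] → remaining = 13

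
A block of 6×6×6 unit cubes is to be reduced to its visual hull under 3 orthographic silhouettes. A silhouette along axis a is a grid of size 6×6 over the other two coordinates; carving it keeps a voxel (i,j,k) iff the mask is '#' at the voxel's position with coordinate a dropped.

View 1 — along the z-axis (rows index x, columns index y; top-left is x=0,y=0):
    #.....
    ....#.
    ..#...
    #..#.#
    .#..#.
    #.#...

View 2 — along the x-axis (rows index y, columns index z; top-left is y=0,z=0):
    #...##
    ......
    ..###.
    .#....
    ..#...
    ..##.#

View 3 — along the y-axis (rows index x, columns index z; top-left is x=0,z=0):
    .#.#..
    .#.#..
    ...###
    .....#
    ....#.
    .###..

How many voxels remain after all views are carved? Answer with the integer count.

voxel count = 6

before carving: 216 voxels (6×6×6)
[1] z-view keeps 10 columns → grid now 60
[2] x-view keeps 11 columns → grid now 21
[3] y-view keeps 12 columns → grid now 6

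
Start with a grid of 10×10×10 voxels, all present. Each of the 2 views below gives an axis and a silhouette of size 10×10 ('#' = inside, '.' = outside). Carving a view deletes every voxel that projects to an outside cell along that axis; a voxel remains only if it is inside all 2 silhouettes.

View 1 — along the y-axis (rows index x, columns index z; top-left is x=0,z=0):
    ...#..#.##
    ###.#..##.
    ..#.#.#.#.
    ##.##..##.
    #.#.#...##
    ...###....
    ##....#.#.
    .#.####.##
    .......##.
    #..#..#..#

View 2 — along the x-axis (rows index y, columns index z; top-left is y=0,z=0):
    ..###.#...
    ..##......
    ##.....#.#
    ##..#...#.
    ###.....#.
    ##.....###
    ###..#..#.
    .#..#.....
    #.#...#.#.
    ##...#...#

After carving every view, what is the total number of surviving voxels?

178 voxels

start: 10×10×10 = 1000 voxels
carve view 1 (along y, XZ-mask fill 45/100): 450 voxels remain
carve view 2 (along x, YZ-mask fill 38/100): 178 voxels remain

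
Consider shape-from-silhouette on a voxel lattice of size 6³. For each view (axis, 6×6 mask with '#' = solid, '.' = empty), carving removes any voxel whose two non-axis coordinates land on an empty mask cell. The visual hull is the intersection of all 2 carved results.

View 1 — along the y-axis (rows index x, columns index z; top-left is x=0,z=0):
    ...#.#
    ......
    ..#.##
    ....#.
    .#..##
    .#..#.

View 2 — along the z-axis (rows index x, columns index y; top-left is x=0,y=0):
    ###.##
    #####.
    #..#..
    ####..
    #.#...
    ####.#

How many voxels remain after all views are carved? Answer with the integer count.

remaining voxels: 36

full grid |V| = 216
V1 y: intersect with XZ mask (11 set) -- 66 left
V2 z: intersect with XY mask (23 set) -- 36 left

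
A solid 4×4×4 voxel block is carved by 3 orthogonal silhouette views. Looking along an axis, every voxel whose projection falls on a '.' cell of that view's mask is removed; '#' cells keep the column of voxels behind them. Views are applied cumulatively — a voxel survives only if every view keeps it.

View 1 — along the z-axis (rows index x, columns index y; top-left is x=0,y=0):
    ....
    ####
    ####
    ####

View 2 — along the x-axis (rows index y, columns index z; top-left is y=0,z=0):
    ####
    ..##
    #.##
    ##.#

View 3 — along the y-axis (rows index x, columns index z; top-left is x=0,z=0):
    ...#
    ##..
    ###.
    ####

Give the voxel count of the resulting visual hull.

initial block: 4^3 = 64
[1] z-view keeps 12 columns → grid now 48
[2] x-view keeps 12 columns → grid now 36
[3] y-view keeps 10 columns → grid now 25

remaining voxels: 25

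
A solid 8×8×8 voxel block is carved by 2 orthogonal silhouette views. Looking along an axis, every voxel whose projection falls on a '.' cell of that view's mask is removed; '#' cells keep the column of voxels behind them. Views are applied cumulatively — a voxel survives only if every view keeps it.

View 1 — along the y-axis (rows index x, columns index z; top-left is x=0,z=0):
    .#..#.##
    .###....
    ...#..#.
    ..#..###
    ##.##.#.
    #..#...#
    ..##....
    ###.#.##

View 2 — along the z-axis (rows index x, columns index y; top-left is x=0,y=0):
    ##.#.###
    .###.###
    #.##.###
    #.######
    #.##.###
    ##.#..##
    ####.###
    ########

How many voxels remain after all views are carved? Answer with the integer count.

start: 8×8×8 = 512 voxels
carve view 1 (along y, XZ-mask fill 29/64): 232 voxels remain
carve view 2 (along z, XY-mask fill 51/64): 189 voxels remain

189 voxels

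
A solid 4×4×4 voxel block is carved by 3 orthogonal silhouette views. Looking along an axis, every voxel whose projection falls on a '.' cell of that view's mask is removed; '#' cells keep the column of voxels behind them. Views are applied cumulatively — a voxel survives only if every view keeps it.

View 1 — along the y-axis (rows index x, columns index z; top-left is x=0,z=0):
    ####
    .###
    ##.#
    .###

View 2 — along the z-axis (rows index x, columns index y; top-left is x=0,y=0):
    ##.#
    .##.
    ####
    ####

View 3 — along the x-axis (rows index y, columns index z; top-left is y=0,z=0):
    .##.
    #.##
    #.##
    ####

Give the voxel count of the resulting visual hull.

voxel count = 30

before carving: 64 voxels (4×4×4)
V1 y: intersect with XZ mask (13 set) -- 52 left
V2 z: intersect with XY mask (13 set) -- 42 left
V3 x: intersect with YZ mask (12 set) -- 30 left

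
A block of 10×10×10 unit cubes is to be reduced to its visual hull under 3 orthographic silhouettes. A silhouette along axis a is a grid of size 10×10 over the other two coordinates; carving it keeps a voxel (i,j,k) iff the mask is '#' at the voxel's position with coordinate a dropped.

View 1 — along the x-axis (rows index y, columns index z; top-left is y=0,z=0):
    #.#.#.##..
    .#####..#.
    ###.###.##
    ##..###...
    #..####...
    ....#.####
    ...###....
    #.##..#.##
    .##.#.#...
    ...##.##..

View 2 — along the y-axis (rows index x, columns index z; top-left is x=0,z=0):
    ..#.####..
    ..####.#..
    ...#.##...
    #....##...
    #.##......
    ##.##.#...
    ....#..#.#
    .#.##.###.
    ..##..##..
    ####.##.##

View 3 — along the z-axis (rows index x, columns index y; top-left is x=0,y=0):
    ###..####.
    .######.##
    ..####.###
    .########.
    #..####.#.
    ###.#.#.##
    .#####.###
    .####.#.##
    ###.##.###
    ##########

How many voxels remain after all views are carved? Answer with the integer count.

initial block: 10^3 = 1000
after view 1 [x-axis, 51 of 100 cells solid] → remaining = 510
after view 2 [y-axis, 45 of 100 cells solid] → remaining = 247
after view 3 [z-axis, 76 of 100 cells solid] → remaining = 193

voxel count = 193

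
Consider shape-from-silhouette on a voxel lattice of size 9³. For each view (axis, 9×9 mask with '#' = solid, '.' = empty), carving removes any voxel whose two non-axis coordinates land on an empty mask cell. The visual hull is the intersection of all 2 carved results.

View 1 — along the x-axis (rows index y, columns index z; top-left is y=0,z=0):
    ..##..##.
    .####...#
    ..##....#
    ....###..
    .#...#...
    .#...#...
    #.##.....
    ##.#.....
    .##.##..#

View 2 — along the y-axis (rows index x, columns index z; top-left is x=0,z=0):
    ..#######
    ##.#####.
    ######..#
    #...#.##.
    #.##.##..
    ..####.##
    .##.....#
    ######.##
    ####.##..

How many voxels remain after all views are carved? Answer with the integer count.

initial block: 9^3 = 729
[1] x-view keeps 30 columns → grid now 270
[2] y-view keeps 53 columns → grid now 183

|visual hull| = 183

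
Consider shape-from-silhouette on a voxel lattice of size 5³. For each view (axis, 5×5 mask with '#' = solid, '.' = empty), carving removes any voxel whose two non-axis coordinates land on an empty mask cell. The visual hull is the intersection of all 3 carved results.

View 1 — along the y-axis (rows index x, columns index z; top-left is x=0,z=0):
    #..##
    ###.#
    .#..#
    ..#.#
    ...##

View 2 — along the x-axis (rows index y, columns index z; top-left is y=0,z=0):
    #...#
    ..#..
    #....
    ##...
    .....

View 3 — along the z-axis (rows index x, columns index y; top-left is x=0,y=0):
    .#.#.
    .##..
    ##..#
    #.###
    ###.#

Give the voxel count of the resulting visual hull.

|visual hull| = 6

before carving: 125 voxels (5×5×5)
  1. axis=1 (XZ plane), |mask|=13  ⇒  voxels=65
  2. axis=0 (YZ plane), |mask|=6  ⇒  voxels=15
  3. axis=2 (XY plane), |mask|=15  ⇒  voxels=6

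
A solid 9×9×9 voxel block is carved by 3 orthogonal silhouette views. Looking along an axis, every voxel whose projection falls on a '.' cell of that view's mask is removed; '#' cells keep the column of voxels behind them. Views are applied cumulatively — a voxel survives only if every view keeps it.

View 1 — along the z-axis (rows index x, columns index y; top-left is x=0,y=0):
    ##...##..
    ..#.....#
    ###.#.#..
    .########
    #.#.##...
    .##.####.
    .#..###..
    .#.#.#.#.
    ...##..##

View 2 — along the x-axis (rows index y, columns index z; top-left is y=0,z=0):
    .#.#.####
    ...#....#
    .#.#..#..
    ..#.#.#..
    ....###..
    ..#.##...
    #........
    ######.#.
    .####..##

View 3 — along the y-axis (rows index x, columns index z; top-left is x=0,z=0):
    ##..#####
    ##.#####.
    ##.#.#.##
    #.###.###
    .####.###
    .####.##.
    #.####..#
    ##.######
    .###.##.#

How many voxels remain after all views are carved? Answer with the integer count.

remaining voxels: 106

before carving: 729 voxels (9×9×9)
carve view 1 (along z, XY-mask fill 41/81): 369 voxels remain
carve view 2 (along x, YZ-mask fill 34/81): 141 voxels remain
carve view 3 (along y, XZ-mask fill 60/81): 106 voxels remain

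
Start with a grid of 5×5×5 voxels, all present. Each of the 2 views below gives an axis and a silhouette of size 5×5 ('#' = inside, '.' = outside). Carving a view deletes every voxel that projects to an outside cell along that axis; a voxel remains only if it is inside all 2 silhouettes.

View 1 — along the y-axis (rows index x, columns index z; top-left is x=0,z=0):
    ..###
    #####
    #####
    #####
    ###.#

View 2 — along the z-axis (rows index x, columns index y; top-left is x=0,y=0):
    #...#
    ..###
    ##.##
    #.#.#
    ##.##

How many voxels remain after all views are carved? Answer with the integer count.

voxel count = 72

start: 5×5×5 = 125 voxels
  1. axis=1 (XZ plane), |mask|=22  ⇒  voxels=110
  2. axis=2 (XY plane), |mask|=16  ⇒  voxels=72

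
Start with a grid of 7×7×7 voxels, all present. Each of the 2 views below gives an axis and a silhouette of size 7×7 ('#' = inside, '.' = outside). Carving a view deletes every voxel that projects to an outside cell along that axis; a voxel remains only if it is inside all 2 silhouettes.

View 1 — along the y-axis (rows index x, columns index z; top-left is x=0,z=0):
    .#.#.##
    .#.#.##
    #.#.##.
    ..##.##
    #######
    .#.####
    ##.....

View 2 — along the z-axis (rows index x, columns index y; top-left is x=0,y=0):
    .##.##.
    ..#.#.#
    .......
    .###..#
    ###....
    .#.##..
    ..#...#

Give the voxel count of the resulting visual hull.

voxel count = 84

before carving: 343 voxels (7×7×7)
step 1: project along y, AND mask (30/49) → |grid| = 210
step 2: project along z, AND mask (19/49) → |grid| = 84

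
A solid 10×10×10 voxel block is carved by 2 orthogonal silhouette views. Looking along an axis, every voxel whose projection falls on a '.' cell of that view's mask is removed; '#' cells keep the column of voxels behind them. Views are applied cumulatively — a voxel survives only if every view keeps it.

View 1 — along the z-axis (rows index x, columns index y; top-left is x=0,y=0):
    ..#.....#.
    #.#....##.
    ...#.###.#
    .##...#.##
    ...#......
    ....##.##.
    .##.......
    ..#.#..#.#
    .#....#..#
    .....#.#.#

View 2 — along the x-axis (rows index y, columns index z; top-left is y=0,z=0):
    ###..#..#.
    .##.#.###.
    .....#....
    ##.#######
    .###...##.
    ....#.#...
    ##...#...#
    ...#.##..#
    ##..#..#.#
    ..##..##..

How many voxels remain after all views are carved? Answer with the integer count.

134 voxels

full grid |V| = 1000
step 1: project along z, AND mask (33/100) → |grid| = 330
step 2: project along x, AND mask (45/100) → |grid| = 134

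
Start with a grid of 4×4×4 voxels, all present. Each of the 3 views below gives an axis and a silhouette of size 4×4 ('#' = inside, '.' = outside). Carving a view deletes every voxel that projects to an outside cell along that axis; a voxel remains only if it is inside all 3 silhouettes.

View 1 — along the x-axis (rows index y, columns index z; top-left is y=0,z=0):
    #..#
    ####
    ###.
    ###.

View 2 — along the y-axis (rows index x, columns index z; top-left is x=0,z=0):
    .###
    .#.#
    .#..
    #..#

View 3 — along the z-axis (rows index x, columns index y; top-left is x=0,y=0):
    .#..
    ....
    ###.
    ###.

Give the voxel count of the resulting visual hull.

start: 4×4×4 = 64 voxels
  1. axis=0 (YZ plane), |mask|=12  ⇒  voxels=48
  2. axis=1 (XZ plane), |mask|=8  ⇒  voxels=22
  3. axis=2 (XY plane), |mask|=7  ⇒  voxels=10

|visual hull| = 10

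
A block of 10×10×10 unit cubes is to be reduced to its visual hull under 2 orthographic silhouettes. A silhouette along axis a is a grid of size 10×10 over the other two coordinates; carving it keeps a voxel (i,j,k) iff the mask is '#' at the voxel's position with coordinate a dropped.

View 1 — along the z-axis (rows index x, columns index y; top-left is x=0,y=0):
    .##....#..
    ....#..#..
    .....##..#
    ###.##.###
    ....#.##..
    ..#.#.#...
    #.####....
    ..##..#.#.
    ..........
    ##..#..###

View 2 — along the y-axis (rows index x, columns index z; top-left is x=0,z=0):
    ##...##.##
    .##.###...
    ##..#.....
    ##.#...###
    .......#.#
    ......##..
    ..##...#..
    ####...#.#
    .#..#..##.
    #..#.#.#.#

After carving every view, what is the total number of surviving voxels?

initial block: 10^3 = 1000
step 1: project along z, AND mask (37/100) → |grid| = 370
step 2: project along y, AND mask (42/100) → |grid| = 166

voxel count = 166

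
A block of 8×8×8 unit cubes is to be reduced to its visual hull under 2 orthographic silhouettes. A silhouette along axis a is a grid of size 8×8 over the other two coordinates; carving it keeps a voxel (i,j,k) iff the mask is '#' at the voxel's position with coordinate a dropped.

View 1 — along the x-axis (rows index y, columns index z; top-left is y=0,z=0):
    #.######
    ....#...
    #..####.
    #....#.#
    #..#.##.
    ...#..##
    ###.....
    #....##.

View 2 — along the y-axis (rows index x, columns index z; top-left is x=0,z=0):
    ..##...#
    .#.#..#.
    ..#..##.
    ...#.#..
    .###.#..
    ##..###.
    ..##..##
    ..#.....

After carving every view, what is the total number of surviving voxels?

voxel count = 88

before carving: 512 voxels (8×8×8)
step 1: project along x, AND mask (29/64) → |grid| = 232
step 2: project along y, AND mask (25/64) → |grid| = 88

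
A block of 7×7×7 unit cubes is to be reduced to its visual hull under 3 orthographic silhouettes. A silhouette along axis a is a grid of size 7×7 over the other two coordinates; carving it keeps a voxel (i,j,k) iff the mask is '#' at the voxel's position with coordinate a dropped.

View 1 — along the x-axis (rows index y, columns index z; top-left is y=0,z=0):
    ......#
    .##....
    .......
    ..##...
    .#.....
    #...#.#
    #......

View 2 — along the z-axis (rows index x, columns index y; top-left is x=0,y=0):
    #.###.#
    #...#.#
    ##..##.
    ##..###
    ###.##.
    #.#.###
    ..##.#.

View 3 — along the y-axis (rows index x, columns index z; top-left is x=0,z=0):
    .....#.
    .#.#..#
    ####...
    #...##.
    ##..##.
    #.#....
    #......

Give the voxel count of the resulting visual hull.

start: 7×7×7 = 343 voxels
after view 1 [x-axis, 10 of 49 cells solid] → remaining = 70
after view 2 [z-axis, 30 of 49 cells solid] → remaining = 41
after view 3 [y-axis, 18 of 49 cells solid] → remaining = 16

remaining voxels: 16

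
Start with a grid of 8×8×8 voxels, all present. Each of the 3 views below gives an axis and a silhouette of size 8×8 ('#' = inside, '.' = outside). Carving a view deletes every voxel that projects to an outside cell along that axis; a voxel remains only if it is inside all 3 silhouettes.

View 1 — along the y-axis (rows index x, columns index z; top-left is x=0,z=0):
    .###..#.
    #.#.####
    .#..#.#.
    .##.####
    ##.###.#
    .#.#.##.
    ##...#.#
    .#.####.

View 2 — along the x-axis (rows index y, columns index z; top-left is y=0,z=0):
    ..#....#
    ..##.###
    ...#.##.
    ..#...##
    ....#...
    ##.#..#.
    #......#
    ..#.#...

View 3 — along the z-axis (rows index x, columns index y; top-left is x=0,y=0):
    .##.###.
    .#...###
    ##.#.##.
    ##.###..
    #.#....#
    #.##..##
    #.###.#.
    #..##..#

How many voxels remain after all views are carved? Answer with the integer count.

full grid |V| = 512
[1] y-view keeps 38 columns → grid now 304
[2] x-view keeps 22 columns → grid now 99
[3] z-view keeps 36 columns → grid now 50

voxel count = 50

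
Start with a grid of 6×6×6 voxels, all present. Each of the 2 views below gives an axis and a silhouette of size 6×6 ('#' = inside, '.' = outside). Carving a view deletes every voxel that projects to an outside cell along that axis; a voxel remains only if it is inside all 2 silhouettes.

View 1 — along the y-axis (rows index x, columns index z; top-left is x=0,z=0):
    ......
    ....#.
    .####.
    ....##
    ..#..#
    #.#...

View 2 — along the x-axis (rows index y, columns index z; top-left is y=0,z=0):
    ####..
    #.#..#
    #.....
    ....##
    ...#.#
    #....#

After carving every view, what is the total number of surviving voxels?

remaining voxels: 24

before carving: 216 voxels (6×6×6)
after view 1 [y-axis, 11 of 36 cells solid] → remaining = 66
after view 2 [x-axis, 14 of 36 cells solid] → remaining = 24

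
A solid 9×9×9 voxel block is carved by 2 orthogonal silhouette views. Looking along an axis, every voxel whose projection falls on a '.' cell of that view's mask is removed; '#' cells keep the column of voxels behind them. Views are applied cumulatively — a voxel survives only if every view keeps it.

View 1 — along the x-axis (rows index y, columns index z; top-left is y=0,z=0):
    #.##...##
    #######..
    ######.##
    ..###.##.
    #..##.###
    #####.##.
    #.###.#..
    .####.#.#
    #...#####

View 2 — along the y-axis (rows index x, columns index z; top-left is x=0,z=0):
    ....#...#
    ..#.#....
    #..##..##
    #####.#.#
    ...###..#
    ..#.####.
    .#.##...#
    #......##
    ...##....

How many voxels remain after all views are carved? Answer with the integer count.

voxel count = 222

start: 9×9×9 = 729 voxels
carve view 1 (along x, YZ-mask fill 55/81): 495 voxels remain
carve view 2 (along y, XZ-mask fill 34/81): 222 voxels remain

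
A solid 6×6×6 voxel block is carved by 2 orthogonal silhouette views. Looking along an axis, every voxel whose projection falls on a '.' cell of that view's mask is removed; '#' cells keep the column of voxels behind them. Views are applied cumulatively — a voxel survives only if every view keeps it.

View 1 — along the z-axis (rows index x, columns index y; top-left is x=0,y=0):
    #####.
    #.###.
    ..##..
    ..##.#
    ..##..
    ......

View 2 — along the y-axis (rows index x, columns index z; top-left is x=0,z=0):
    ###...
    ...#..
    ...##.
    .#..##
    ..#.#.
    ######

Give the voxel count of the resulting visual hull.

voxel count = 36

initial block: 6^3 = 216
after view 1 [z-axis, 16 of 36 cells solid] → remaining = 96
after view 2 [y-axis, 17 of 36 cells solid] → remaining = 36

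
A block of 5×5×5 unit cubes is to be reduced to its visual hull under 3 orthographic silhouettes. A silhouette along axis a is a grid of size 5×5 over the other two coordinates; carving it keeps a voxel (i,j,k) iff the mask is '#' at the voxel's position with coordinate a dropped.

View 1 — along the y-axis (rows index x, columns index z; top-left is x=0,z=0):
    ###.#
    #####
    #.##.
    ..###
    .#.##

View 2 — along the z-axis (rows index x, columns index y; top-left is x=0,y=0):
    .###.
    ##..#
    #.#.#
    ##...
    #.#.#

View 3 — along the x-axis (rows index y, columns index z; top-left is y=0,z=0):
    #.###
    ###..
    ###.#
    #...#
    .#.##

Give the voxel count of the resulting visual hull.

voxel count = 36

full grid |V| = 125
V1 y: intersect with XZ mask (18 set) -- 90 left
V2 z: intersect with XY mask (14 set) -- 51 left
V3 x: intersect with YZ mask (16 set) -- 36 left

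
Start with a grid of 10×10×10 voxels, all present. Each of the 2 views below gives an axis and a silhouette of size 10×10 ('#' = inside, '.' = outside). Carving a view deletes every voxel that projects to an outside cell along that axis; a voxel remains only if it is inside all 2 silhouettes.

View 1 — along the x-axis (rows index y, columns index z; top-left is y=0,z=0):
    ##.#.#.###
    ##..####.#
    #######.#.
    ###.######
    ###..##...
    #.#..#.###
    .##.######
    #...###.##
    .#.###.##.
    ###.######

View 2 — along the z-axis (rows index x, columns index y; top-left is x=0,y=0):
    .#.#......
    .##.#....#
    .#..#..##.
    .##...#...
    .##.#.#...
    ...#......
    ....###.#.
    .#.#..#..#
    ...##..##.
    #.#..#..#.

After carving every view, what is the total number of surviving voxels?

initial block: 10^3 = 1000
V1 x: intersect with YZ mask (71 set) -- 710 left
V2 z: intersect with XY mask (34 set) -- 240 left

remaining voxels: 240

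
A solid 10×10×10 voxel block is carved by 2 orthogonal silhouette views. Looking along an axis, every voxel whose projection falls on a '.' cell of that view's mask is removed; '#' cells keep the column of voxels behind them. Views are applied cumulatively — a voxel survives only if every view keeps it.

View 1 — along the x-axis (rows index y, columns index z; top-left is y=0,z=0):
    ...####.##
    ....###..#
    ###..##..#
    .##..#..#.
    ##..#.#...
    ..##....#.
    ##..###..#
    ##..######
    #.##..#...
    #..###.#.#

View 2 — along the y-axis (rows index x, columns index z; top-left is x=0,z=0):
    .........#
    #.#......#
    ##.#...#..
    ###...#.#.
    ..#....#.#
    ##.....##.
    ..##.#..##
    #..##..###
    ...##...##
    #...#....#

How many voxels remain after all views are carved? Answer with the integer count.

voxel count = 185

before carving: 1000 voxels (10×10×10)
V1 x: intersect with YZ mask (51 set) -- 510 left
V2 y: intersect with XZ mask (38 set) -- 185 left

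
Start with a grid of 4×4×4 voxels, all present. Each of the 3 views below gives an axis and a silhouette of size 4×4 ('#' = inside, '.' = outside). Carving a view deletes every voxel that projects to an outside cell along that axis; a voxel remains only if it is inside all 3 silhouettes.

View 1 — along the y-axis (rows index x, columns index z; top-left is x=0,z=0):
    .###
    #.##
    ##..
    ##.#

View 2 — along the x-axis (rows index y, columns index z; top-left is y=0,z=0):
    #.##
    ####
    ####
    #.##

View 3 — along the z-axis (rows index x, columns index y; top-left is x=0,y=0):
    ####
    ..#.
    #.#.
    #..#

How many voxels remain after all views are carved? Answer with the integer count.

full grid |V| = 64
after view 1 [y-axis, 11 of 16 cells solid] → remaining = 44
after view 2 [x-axis, 14 of 16 cells solid] → remaining = 38
after view 3 [z-axis, 9 of 16 cells solid] → remaining = 20

|visual hull| = 20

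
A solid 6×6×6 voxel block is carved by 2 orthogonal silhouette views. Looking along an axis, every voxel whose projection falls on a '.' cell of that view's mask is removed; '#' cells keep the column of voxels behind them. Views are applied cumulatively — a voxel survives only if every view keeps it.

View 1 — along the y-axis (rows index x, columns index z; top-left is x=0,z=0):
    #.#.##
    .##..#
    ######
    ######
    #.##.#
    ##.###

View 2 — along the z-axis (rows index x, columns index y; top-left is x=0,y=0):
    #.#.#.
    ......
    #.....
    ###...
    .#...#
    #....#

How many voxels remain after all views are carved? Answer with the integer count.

start: 6×6×6 = 216 voxels
after view 1 [y-axis, 28 of 36 cells solid] → remaining = 168
after view 2 [z-axis, 11 of 36 cells solid] → remaining = 54

|visual hull| = 54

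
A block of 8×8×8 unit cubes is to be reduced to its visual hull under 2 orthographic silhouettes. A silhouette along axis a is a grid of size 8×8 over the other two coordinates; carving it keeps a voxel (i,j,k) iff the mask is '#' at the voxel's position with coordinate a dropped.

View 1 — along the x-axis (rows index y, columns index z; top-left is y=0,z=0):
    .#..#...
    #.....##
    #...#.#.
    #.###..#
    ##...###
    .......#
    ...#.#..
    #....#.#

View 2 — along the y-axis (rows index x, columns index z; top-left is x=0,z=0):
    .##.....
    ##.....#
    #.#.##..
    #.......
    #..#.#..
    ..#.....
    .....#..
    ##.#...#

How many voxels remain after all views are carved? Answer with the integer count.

|visual hull| = 60

full grid |V| = 512
[1] x-view keeps 24 columns → grid now 192
[2] y-view keeps 19 columns → grid now 60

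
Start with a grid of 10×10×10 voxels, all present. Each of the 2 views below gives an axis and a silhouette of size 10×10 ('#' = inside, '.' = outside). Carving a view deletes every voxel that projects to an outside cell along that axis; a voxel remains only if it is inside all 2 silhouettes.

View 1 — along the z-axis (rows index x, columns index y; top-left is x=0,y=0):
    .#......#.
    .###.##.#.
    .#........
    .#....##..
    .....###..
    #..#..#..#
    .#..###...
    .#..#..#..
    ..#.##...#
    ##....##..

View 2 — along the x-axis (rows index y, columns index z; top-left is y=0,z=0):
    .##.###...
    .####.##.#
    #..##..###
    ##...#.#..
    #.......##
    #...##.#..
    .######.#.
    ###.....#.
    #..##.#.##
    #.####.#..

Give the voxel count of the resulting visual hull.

186 voxels

initial block: 10^3 = 1000
carve view 1 (along z, XY-mask fill 34/100): 340 voxels remain
carve view 2 (along x, YZ-mask fill 52/100): 186 voxels remain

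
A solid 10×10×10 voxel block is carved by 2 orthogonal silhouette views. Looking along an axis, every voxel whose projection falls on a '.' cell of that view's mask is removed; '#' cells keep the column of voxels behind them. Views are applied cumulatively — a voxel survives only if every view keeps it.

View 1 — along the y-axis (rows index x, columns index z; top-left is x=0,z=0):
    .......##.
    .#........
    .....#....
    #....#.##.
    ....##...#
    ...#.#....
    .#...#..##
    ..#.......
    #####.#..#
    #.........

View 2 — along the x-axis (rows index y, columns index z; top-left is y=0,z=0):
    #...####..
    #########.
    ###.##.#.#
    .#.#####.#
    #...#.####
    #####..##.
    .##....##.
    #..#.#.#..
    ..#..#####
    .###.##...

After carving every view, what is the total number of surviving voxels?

start: 10×10×10 = 1000 voxels
after view 1 [y-axis, 26 of 100 cells solid] → remaining = 260
after view 2 [x-axis, 60 of 100 cells solid] → remaining = 156

voxel count = 156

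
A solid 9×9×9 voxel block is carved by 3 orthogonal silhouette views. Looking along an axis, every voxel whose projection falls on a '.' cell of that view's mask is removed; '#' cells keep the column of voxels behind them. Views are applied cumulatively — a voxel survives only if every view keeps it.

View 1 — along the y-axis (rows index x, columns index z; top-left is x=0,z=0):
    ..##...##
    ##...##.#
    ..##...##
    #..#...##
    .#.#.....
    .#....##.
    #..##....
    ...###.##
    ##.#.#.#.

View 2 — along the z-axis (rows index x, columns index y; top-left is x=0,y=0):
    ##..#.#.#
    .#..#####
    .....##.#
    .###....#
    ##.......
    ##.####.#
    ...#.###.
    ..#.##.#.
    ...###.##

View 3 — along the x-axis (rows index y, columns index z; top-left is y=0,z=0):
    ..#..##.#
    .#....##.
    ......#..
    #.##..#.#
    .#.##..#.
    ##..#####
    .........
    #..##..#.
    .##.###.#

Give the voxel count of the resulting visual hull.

start: 9×9×9 = 729 voxels
[1] y-view keeps 35 columns → grid now 315
[2] z-view keeps 40 columns → grid now 160
[3] x-view keeps 34 columns → grid now 73

|visual hull| = 73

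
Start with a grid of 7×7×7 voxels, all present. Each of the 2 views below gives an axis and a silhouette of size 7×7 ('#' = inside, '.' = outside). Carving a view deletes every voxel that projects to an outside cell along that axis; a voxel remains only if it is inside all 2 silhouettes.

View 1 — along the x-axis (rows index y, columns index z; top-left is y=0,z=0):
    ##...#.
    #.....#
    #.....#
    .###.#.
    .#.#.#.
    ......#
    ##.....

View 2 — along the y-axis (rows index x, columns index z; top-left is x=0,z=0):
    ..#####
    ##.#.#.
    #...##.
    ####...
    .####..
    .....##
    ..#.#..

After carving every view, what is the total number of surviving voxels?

before carving: 343 voxels (7×7×7)
[1] x-view keeps 17 columns → grid now 119
[2] y-view keeps 24 columns → grid now 54

remaining voxels: 54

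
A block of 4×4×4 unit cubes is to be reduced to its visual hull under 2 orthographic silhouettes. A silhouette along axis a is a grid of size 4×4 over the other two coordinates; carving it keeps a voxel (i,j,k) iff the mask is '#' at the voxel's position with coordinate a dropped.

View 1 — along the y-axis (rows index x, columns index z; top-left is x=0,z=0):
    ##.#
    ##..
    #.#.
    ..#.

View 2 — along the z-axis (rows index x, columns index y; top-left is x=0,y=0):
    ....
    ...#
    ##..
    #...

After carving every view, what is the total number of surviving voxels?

remaining voxels: 7

start: 4×4×4 = 64 voxels
  1. axis=1 (XZ plane), |mask|=8  ⇒  voxels=32
  2. axis=2 (XY plane), |mask|=4  ⇒  voxels=7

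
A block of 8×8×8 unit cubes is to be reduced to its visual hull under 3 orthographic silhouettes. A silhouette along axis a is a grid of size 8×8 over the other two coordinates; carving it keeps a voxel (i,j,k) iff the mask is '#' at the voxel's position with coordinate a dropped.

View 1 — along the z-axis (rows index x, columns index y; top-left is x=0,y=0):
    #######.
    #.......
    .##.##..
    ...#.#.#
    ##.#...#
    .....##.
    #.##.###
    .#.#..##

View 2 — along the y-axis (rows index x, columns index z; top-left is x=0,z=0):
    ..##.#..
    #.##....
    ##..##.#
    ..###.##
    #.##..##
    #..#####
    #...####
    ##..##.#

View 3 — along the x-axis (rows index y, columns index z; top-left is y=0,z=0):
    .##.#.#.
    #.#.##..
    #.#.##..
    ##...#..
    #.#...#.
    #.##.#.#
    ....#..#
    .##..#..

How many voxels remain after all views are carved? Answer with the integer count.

|visual hull| = 60

initial block: 8^3 = 512
[1] z-view keeps 31 columns → grid now 248
[2] y-view keeps 37 columns → grid now 141
[3] x-view keeps 28 columns → grid now 60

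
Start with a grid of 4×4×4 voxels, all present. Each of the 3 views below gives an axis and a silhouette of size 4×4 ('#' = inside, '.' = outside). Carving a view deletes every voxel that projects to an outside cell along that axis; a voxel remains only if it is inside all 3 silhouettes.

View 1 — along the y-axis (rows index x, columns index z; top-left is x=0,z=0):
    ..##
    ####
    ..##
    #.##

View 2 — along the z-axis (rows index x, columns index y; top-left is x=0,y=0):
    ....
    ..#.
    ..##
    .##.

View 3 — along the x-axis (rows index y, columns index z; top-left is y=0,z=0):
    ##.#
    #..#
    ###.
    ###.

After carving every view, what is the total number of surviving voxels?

initial block: 4^3 = 64
carve view 1 (along y, XZ-mask fill 11/16): 44 voxels remain
carve view 2 (along z, XY-mask fill 5/16): 14 voxels remain
carve view 3 (along x, YZ-mask fill 11/16): 9 voxels remain

voxel count = 9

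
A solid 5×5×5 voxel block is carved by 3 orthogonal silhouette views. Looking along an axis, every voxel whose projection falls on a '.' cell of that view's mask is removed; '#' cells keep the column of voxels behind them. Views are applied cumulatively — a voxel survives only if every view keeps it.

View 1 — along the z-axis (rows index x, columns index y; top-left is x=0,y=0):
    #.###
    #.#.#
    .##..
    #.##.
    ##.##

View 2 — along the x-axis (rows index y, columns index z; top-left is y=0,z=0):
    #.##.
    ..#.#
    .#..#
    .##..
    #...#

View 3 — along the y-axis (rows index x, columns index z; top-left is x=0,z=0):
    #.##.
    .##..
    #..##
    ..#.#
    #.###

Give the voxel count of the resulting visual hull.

20 voxels

initial block: 5^3 = 125
V1 z: intersect with XY mask (16 set) -- 80 left
V2 x: intersect with YZ mask (11 set) -- 36 left
V3 y: intersect with XZ mask (14 set) -- 20 left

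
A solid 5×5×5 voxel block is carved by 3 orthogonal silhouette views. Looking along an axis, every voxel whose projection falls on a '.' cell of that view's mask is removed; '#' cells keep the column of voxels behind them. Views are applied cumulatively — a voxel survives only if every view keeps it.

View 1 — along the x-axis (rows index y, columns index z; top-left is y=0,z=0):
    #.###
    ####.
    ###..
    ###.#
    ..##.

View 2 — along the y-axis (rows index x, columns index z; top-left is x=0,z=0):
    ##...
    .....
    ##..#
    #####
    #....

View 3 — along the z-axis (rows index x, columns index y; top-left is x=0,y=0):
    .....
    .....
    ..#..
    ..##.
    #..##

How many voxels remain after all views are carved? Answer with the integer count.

start: 5×5×5 = 125 voxels
carve view 1 (along x, YZ-mask fill 17/25): 85 voxels remain
carve view 2 (along y, XZ-mask fill 11/25): 37 voxels remain
carve view 3 (along z, XY-mask fill 6/25): 11 voxels remain

|visual hull| = 11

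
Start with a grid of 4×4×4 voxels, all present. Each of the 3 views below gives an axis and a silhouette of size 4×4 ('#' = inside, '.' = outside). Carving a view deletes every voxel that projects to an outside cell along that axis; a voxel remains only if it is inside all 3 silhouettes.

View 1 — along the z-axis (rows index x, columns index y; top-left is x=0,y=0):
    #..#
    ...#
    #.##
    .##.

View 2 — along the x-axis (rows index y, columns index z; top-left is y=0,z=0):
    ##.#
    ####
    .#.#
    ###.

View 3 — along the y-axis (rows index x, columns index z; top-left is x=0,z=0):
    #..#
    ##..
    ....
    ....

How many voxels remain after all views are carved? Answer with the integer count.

before carving: 64 voxels (4×4×4)
  1. axis=2 (XY plane), |mask|=8  ⇒  voxels=32
  2. axis=0 (YZ plane), |mask|=12  ⇒  voxels=23
  3. axis=1 (XZ plane), |mask|=4  ⇒  voxels=5

remaining voxels: 5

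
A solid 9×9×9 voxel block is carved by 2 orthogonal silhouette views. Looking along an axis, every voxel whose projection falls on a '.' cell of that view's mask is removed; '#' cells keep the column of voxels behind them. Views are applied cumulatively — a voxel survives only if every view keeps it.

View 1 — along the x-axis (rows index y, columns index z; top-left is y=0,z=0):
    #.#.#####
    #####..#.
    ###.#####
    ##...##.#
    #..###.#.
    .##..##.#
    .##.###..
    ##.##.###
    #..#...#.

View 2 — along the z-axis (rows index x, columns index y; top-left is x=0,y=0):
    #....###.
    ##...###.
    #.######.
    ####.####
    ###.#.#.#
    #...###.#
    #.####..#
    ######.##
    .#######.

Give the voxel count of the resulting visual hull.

start: 9×9×9 = 729 voxels
[1] x-view keeps 51 columns → grid now 459
[2] z-view keeps 56 columns → grid now 321

|visual hull| = 321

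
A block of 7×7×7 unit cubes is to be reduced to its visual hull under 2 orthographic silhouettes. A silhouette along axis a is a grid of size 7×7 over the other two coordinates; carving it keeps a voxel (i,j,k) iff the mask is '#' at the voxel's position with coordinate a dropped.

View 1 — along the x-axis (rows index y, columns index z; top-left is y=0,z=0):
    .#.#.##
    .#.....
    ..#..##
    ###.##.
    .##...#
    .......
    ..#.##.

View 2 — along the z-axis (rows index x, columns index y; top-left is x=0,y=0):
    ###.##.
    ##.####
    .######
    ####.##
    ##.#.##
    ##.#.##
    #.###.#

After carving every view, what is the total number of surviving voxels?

before carving: 343 voxels (7×7×7)
  1. axis=0 (YZ plane), |mask|=19  ⇒  voxels=133
  2. axis=2 (XY plane), |mask|=38  ⇒  voxels=102

remaining voxels: 102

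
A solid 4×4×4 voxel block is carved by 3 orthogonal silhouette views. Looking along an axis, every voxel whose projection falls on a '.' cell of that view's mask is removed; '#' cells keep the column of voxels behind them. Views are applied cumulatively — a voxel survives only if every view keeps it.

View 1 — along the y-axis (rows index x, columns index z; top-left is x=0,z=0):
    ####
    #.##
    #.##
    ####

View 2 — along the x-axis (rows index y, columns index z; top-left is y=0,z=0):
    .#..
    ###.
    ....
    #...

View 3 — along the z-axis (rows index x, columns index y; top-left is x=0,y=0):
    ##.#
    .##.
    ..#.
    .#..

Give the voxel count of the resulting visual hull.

10 voxels

before carving: 64 voxels (4×4×4)
step 1: project along y, AND mask (14/16) → |grid| = 56
step 2: project along x, AND mask (5/16) → |grid| = 16
step 3: project along z, AND mask (7/16) → |grid| = 10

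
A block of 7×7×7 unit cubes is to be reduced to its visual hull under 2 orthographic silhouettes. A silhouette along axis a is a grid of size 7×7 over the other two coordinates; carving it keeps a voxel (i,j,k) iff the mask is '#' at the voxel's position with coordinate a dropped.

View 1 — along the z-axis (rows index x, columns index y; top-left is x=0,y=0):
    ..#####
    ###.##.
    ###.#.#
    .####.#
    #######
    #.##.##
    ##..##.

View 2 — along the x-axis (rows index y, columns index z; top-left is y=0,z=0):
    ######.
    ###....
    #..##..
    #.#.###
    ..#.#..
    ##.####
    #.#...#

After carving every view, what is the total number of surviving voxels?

initial block: 7^3 = 343
step 1: project along z, AND mask (36/49) → |grid| = 252
step 2: project along x, AND mask (28/49) → |grid| = 140

voxel count = 140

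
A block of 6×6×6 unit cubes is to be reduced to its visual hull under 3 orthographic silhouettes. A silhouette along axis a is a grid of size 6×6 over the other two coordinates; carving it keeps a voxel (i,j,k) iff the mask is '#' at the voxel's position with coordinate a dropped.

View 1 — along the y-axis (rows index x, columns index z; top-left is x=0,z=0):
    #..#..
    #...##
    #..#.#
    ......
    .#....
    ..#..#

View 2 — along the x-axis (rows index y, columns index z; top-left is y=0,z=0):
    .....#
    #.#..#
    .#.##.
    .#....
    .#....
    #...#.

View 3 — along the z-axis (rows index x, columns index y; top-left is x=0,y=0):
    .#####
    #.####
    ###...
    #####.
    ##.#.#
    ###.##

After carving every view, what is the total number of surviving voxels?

remaining voxels: 15

start: 6×6×6 = 216 voxels
  1. axis=1 (XZ plane), |mask|=11  ⇒  voxels=66
  2. axis=0 (YZ plane), |mask|=11  ⇒  voxels=20
  3. axis=2 (XY plane), |mask|=27  ⇒  voxels=15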